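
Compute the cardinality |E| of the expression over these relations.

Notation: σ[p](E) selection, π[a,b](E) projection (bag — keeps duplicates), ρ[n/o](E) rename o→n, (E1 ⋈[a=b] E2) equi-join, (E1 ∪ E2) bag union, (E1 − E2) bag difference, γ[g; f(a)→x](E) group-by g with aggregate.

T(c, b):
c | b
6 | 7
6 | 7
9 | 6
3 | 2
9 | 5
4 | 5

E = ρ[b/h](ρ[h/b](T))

Per-node cardinality:
  T → 6
  ρ[h/b](T) → 6
  ρ[b/h](ρ[h/b](T)) → 6

|E| = 6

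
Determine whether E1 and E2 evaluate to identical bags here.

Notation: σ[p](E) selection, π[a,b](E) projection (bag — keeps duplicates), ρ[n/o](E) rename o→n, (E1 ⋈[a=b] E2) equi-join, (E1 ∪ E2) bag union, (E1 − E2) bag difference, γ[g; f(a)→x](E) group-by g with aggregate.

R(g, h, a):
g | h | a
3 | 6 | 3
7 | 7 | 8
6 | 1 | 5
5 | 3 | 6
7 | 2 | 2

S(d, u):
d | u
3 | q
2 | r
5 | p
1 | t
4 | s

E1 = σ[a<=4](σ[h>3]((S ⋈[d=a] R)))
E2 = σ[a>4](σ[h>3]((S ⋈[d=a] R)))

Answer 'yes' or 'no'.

E1 subexpression sizes:
  S → 5
  R → 5
  (S ⋈[d=a] R) → 3
  σ[h>3]((S ⋈[d=a] R)) → 1
  σ[a<=4](σ[h>3]((S ⋈[d=a] R))) → 1
E2 subexpression sizes:
  S → 5
  R → 5
  (S ⋈[d=a] R) → 3
  σ[h>3]((S ⋈[d=a] R)) → 1
  σ[a>4](σ[h>3]((S ⋈[d=a] R))) → 0

E1 result:
d | u | g | h | a
3 | q | 3 | 6 | 3
E2 result:
d | u | g | h | a
(0 rows)
Witness: (3, 'q', 3, 6, 3) appears 1× in E1 but 0× in E2.

no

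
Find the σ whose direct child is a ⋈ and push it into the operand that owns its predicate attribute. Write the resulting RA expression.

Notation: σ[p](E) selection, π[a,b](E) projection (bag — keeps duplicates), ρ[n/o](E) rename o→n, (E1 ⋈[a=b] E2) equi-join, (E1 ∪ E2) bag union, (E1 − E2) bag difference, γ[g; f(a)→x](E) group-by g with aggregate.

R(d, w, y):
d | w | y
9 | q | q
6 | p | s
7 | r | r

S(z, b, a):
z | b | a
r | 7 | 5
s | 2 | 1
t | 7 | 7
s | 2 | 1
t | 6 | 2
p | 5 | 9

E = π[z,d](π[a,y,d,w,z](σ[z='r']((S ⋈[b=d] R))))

σ filters on z, owned by the left side.
E' = π[z,d](π[a,y,d,w,z]((σ[z='r'](S) ⋈[b=d] R)))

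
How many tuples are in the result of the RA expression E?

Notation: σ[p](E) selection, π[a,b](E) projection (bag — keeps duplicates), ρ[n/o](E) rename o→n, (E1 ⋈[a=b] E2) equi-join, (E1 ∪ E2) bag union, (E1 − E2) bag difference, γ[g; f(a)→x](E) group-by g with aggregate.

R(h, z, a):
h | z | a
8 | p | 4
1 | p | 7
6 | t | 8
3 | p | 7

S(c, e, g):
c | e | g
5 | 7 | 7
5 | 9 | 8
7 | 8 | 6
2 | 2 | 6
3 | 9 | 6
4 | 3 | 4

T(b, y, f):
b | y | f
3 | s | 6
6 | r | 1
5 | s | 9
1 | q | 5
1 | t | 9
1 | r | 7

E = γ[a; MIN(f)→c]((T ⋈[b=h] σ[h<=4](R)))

Row counts bottom-up:
  T → 6
  R → 4
  σ[h<=4](R) → 2
  (T ⋈[b=h] σ[h<=4](R)) → 4
  γ[a; MIN(f)→c]((T ⋈[b=h] σ[h<=4](R))) → 1

|E| = 1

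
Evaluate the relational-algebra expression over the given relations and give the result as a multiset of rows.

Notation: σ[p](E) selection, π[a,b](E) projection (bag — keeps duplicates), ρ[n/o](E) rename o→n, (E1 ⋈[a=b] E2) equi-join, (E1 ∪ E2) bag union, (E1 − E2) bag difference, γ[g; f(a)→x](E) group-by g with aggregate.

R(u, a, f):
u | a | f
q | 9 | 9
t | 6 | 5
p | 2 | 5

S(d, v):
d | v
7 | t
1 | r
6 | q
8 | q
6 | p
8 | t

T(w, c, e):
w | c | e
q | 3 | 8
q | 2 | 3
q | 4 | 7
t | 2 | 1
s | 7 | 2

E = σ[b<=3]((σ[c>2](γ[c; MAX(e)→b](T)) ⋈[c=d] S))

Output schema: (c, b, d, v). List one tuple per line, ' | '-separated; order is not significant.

Per-node cardinality:
  T → 5
  γ[c; MAX(e)→b](T) → 4
  σ[c>2](γ[c; MAX(e)→b](T)) → 3
  S → 6
  (σ[c>2](γ[c; MAX(e)→b](T)) ⋈[c=d] S) → 1
  σ[b<=3]((σ[c>2](γ[c; MAX(e)→b](T)) ⋈[c=d] S)) → 1

== RESULT ==
c | b | d | v
7 | 2 | 7 | t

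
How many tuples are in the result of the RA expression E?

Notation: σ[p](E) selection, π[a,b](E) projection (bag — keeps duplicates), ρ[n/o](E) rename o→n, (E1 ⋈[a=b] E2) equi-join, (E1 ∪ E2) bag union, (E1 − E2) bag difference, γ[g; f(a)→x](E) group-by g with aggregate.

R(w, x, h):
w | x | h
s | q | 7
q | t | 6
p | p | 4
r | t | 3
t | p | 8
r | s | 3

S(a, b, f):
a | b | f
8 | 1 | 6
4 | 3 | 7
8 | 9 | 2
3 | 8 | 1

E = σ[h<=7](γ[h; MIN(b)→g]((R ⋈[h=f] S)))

Row counts bottom-up:
  R → 6
  S → 4
  (R ⋈[h=f] S) → 2
  γ[h; MIN(b)→g]((R ⋈[h=f] S)) → 2
  σ[h<=7](γ[h; MIN(b)→g]((R ⋈[h=f] S))) → 2

|E| = 2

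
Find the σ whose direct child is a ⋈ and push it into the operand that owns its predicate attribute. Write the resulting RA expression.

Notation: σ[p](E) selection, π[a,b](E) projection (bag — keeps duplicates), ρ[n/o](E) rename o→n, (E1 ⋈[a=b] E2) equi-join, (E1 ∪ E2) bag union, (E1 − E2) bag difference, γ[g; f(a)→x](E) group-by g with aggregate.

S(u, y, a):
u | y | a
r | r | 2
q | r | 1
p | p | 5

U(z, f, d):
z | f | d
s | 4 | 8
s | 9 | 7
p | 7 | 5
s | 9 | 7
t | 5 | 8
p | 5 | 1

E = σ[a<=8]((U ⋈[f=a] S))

σ filters on a, owned by the right side.
E' = (U ⋈[f=a] σ[a<=8](S))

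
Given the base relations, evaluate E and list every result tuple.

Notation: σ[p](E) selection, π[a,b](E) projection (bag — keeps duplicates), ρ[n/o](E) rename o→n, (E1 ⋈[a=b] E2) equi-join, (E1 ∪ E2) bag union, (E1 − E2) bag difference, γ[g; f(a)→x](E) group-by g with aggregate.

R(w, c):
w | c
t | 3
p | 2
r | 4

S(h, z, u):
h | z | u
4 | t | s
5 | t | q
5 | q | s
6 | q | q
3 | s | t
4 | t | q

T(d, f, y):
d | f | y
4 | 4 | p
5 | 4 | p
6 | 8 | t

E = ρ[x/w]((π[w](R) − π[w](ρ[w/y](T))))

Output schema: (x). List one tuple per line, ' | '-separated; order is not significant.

Stepwise |·|:
  R → 3
  π[w](R) → 3
  T → 3
  ρ[w/y](T) → 3
  π[w](ρ[w/y](T)) → 3
  (π[w](R) − π[w](ρ[w/y](T))) → 1
  ρ[x/w]((π[w](R) − π[w](ρ[w/y](T)))) → 1

== RESULT ==
x
r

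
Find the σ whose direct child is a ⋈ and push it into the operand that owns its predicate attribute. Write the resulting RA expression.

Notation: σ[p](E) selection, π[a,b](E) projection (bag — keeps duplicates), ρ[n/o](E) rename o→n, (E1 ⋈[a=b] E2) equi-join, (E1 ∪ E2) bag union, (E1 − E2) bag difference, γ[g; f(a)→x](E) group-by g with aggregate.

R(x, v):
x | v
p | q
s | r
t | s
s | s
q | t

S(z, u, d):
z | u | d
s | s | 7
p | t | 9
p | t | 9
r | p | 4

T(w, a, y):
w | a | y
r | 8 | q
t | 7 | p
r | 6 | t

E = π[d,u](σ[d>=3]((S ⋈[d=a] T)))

σ filters on d, owned by the left side.
E' = π[d,u]((σ[d>=3](S) ⋈[d=a] T))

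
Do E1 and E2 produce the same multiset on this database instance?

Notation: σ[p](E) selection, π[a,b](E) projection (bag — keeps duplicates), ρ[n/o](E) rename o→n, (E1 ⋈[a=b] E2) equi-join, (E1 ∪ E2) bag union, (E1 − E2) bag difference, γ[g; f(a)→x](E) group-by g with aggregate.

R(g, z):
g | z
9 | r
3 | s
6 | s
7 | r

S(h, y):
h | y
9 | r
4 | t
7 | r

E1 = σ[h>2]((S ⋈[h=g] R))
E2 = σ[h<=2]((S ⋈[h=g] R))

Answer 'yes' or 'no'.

E1 stepwise |·|:
  S → 3
  R → 4
  (S ⋈[h=g] R) → 2
  σ[h>2]((S ⋈[h=g] R)) → 2
E2 stepwise |·|:
  S → 3
  R → 4
  (S ⋈[h=g] R) → 2
  σ[h<=2]((S ⋈[h=g] R)) → 0

E1 result:
h | y | g | z
7 | r | 7 | r
9 | r | 9 | r
E2 result:
h | y | g | z
(0 rows)
Witness: (9, 'r', 9, 'r') appears 1× in E1 but 0× in E2.

no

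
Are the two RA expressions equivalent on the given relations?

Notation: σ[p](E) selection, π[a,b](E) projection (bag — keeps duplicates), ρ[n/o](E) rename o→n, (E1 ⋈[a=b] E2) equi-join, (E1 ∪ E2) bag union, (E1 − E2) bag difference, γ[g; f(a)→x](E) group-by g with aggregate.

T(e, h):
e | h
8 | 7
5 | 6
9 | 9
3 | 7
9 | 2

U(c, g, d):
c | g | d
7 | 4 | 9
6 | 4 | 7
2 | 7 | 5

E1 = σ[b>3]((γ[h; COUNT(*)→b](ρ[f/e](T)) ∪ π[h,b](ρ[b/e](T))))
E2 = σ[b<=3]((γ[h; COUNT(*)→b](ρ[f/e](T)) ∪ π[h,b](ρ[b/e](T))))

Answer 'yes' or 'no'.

E1 subexpression sizes:
  T → 5
  ρ[f/e](T) → 5
  γ[h; COUNT(*)→b](ρ[f/e](T)) → 4
  T → 5
  ρ[b/e](T) → 5
  π[h,b](ρ[b/e](T)) → 5
  (γ[h; COUNT(*)→b](ρ[f/e](T)) ∪ π[h,b](ρ[b/e](T))) → 9
  σ[b>3]((γ[h; COUNT(*)→b](ρ[f/e](T)) ∪ π[h,b](ρ[b/e](T)))) → 4
E2 subexpression sizes:
  T → 5
  ρ[f/e](T) → 5
  γ[h; COUNT(*)→b](ρ[f/e](T)) → 4
  T → 5
  ρ[b/e](T) → 5
  π[h,b](ρ[b/e](T)) → 5
  (γ[h; COUNT(*)→b](ρ[f/e](T)) ∪ π[h,b](ρ[b/e](T))) → 9
  σ[b<=3]((γ[h; COUNT(*)→b](ρ[f/e](T)) ∪ π[h,b](ρ[b/e](T)))) → 5

E1 result:
h | b
2 | 9
6 | 5
7 | 8
9 | 9
E2 result:
h | b
2 | 1
6 | 1
7 | 2
7 | 3
9 | 1
Witness: (2, 1) appears 0× in E1 but 1× in E2.

no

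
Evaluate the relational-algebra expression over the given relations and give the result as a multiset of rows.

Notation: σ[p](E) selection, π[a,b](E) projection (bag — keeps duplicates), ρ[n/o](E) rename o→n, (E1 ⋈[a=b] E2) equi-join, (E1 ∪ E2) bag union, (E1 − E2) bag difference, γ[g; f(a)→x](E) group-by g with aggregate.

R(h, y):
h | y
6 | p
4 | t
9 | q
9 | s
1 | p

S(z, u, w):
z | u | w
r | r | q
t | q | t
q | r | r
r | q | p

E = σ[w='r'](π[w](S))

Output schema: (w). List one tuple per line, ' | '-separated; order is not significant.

Stepwise |·|:
  S → 4
  π[w](S) → 4
  σ[w='r'](π[w](S)) → 1

== RESULT ==
w
r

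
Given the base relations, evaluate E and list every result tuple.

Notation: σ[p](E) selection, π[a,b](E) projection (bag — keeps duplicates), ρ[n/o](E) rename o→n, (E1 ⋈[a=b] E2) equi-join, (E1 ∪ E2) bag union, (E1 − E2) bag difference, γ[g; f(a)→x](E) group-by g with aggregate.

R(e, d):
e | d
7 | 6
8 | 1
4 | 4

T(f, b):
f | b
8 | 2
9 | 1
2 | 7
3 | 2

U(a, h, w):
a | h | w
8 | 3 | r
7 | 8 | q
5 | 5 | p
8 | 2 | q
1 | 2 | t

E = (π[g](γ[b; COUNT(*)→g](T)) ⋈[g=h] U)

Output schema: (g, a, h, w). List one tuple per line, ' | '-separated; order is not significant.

Stepwise |·|:
  T → 4
  γ[b; COUNT(*)→g](T) → 3
  π[g](γ[b; COUNT(*)→g](T)) → 3
  U → 5
  (π[g](γ[b; COUNT(*)→g](T)) ⋈[g=h] U) → 2

== RESULT ==
g | a | h | w
2 | 1 | 2 | t
2 | 8 | 2 | q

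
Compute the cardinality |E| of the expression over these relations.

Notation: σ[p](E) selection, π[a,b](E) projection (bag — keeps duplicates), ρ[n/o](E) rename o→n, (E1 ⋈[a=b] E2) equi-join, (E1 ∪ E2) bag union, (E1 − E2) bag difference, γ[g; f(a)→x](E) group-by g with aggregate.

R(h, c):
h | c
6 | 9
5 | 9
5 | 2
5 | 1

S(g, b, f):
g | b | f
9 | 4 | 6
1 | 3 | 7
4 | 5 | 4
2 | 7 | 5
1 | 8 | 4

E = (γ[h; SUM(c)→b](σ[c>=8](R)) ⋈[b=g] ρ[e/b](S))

Stepwise |·|:
  R → 4
  σ[c>=8](R) → 2
  γ[h; SUM(c)→b](σ[c>=8](R)) → 2
  S → 5
  ρ[e/b](S) → 5
  (γ[h; SUM(c)→b](σ[c>=8](R)) ⋈[b=g] ρ[e/b](S)) → 2

|E| = 2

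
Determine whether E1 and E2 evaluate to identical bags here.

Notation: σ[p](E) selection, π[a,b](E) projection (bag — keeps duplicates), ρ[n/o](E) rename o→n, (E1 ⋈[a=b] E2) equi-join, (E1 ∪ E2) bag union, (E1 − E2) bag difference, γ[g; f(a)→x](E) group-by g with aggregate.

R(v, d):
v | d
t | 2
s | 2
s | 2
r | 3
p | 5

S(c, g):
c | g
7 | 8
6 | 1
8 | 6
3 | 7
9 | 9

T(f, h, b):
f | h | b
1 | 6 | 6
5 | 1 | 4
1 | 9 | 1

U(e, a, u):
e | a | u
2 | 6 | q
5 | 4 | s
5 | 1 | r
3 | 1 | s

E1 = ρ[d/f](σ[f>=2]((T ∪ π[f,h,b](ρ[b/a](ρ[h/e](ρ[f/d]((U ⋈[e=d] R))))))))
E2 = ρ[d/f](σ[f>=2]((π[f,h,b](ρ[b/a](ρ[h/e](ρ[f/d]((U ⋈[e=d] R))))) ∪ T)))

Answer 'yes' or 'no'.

E1 stepwise |·|:
  T → 3
  U → 4
  R → 5
  (U ⋈[e=d] R) → 6
  ρ[f/d]((U ⋈[e=d] R)) → 6
  ρ[h/e](ρ[f/d]((U ⋈[e=d] R))) → 6
  ρ[b/a](ρ[h/e](ρ[f/d]((U ⋈[e=d] R)))) → 6
  π[f,h,b](ρ[b/a](ρ[h/e](ρ[f/d]((U ⋈[e=d] R))))) → 6
  (T ∪ π[f,h,b](ρ[b/a](ρ[h/e](ρ[f/d]((U ⋈[e=d] R)))))) → 9
  σ[f>=2]((T ∪ π[f,h,b](ρ[b/a](ρ[h/e](ρ[f/d]((U ⋈[e=d] R))))))) → 7
  ρ[d/f](σ[f>=2]((T ∪ π[f,h,b](ρ[b/a](ρ[h/e](ρ[f/d]((U ⋈[e=d] R)))))))) → 7
E2 stepwise |·|:
  U → 4
  R → 5
  (U ⋈[e=d] R) → 6
  ρ[f/d]((U ⋈[e=d] R)) → 6
  ρ[h/e](ρ[f/d]((U ⋈[e=d] R))) → 6
  ρ[b/a](ρ[h/e](ρ[f/d]((U ⋈[e=d] R)))) → 6
  π[f,h,b](ρ[b/a](ρ[h/e](ρ[f/d]((U ⋈[e=d] R))))) → 6
  T → 3
  (π[f,h,b](ρ[b/a](ρ[h/e](ρ[f/d]((U ⋈[e=d] R))))) ∪ T) → 9
  σ[f>=2]((π[f,h,b](ρ[b/a](ρ[h/e](ρ[f/d]((U ⋈[e=d] R))))) ∪ T)) → 7
  ρ[d/f](σ[f>=2]((π[f,h,b](ρ[b/a](ρ[h/e](ρ[f/d]((U ⋈[e=d] R))))) ∪ T))) → 7

E1 and E2 produce the same multiset:
d | h | b
2 | 2 | 6
2 | 2 | 6
2 | 2 | 6
3 | 3 | 1
5 | 1 | 4
5 | 5 | 1
5 | 5 | 4

yes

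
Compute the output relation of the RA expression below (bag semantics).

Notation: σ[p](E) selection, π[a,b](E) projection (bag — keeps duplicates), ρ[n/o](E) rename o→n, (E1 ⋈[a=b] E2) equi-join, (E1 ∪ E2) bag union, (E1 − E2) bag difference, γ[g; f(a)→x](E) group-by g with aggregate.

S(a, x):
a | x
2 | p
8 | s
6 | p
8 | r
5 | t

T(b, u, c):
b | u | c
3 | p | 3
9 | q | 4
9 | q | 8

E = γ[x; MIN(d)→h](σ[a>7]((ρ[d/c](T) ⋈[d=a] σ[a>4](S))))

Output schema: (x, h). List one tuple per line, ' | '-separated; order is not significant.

Stepwise |·|:
  T → 3
  ρ[d/c](T) → 3
  S → 5
  σ[a>4](S) → 4
  (ρ[d/c](T) ⋈[d=a] σ[a>4](S)) → 2
  σ[a>7]((ρ[d/c](T) ⋈[d=a] σ[a>4](S))) → 2
  γ[x; MIN(d)→h](σ[a>7]((ρ[d/c](T) ⋈[d=a] σ[a>4](S)))) → 2

== RESULT ==
x | h
r | 8
s | 8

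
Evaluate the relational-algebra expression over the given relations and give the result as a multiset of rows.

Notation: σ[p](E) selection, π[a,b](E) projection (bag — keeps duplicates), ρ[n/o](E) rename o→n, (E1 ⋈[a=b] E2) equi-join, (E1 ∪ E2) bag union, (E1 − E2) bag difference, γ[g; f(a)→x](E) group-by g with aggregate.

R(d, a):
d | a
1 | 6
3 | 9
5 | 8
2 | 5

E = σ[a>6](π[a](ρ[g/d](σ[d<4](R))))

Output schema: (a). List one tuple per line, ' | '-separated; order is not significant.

Stepwise |·|:
  R → 4
  σ[d<4](R) → 3
  ρ[g/d](σ[d<4](R)) → 3
  π[a](ρ[g/d](σ[d<4](R))) → 3
  σ[a>6](π[a](ρ[g/d](σ[d<4](R)))) → 1

== RESULT ==
a
9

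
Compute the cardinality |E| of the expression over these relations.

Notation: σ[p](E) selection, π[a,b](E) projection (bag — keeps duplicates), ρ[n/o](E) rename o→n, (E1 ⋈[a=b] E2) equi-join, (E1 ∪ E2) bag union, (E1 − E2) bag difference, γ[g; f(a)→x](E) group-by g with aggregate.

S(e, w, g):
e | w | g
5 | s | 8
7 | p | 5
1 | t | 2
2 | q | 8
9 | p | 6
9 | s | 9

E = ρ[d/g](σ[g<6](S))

Per-node cardinality:
  S → 6
  σ[g<6](S) → 2
  ρ[d/g](σ[g<6](S)) → 2

|E| = 2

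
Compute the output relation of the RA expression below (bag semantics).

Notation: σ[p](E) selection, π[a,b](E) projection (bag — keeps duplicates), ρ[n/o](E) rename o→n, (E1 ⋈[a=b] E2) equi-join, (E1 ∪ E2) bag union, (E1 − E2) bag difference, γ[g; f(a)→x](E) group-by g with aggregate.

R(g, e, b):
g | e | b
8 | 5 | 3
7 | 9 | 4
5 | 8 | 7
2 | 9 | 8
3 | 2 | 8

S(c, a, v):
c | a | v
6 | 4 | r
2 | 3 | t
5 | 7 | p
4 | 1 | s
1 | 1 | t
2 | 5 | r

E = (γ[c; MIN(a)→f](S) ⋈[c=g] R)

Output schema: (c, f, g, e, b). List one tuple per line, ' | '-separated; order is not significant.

Subexpression sizes:
  S → 6
  γ[c; MIN(a)→f](S) → 5
  R → 5
  (γ[c; MIN(a)→f](S) ⋈[c=g] R) → 2

== RESULT ==
c | f | g | e | b
2 | 3 | 2 | 9 | 8
5 | 7 | 5 | 8 | 7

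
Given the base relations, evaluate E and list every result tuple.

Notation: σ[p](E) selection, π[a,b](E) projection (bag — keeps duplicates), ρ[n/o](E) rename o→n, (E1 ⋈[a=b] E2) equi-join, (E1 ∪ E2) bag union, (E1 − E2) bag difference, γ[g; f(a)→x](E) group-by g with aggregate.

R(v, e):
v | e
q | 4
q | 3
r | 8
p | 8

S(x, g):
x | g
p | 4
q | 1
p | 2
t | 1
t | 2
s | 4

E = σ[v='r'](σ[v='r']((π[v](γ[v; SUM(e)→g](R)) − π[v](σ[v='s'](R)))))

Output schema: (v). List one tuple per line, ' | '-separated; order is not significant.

Subexpression sizes:
  R → 4
  γ[v; SUM(e)→g](R) → 3
  π[v](γ[v; SUM(e)→g](R)) → 3
  R → 4
  σ[v='s'](R) → 0
  π[v](σ[v='s'](R)) → 0
  (π[v](γ[v; SUM(e)→g](R)) − π[v](σ[v='s'](R))) → 3
  σ[v='r']((π[v](γ[v; SUM(e)→g](R)) − π[v](σ[v='s'](R)))) → 1
  σ[v='r'](σ[v='r']((π[v](γ[v; SUM(e)→g](R)) − π[v](σ[v='s'](R))))) → 1

== RESULT ==
v
r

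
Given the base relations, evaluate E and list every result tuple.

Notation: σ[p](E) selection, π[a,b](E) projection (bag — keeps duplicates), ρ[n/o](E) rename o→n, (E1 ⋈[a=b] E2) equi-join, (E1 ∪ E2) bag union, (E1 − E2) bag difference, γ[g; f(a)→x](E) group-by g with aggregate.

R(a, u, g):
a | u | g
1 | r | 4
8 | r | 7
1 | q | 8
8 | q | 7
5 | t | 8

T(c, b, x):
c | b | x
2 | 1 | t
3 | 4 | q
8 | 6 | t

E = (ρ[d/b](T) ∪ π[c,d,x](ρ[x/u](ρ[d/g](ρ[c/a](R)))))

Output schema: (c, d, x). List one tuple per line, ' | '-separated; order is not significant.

Stepwise |·|:
  T → 3
  ρ[d/b](T) → 3
  R → 5
  ρ[c/a](R) → 5
  ρ[d/g](ρ[c/a](R)) → 5
  ρ[x/u](ρ[d/g](ρ[c/a](R))) → 5
  π[c,d,x](ρ[x/u](ρ[d/g](ρ[c/a](R)))) → 5
  (ρ[d/b](T) ∪ π[c,d,x](ρ[x/u](ρ[d/g](ρ[c/a](R))))) → 8

== RESULT ==
c | d | x
1 | 4 | r
1 | 8 | q
2 | 1 | t
3 | 4 | q
5 | 8 | t
8 | 6 | t
8 | 7 | q
8 | 7 | r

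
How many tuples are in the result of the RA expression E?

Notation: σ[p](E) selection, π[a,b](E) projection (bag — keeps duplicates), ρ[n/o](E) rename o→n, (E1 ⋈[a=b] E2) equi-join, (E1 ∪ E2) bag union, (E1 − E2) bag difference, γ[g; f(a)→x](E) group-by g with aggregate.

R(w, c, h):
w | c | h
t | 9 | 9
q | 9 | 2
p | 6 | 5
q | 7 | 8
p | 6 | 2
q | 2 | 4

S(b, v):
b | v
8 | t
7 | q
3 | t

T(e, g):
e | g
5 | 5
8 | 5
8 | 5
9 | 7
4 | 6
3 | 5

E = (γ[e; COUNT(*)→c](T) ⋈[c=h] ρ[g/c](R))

Stepwise |·|:
  T → 6
  γ[e; COUNT(*)→c](T) → 5
  R → 6
  ρ[g/c](R) → 6
  (γ[e; COUNT(*)→c](T) ⋈[c=h] ρ[g/c](R)) → 2

|E| = 2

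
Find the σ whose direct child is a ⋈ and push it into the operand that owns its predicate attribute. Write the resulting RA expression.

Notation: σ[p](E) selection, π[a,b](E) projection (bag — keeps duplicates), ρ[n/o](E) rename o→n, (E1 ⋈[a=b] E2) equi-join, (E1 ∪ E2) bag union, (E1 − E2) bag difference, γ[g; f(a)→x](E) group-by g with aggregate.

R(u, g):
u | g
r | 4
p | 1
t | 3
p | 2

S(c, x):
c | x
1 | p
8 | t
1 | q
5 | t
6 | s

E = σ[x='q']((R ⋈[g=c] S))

σ filters on x, owned by the right side.
E' = (R ⋈[g=c] σ[x='q'](S))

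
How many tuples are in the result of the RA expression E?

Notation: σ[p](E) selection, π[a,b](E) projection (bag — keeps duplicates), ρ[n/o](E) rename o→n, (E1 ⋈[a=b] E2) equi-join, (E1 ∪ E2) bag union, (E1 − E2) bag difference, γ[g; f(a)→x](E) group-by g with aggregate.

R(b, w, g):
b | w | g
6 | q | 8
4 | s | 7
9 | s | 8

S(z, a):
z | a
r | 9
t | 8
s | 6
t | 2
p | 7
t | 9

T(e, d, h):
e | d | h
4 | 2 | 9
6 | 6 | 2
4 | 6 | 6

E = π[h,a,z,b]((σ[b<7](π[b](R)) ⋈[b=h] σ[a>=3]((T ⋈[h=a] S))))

Subexpression sizes:
  R → 3
  π[b](R) → 3
  σ[b<7](π[b](R)) → 2
  T → 3
  S → 6
  (T ⋈[h=a] S) → 4
  σ[a>=3]((T ⋈[h=a] S)) → 3
  (σ[b<7](π[b](R)) ⋈[b=h] σ[a>=3]((T ⋈[h=a] S))) → 1
  π[h,a,z,b]((σ[b<7](π[b](R)) ⋈[b=h] σ[a>=3]((T ⋈[h=a] S)))) → 1

|E| = 1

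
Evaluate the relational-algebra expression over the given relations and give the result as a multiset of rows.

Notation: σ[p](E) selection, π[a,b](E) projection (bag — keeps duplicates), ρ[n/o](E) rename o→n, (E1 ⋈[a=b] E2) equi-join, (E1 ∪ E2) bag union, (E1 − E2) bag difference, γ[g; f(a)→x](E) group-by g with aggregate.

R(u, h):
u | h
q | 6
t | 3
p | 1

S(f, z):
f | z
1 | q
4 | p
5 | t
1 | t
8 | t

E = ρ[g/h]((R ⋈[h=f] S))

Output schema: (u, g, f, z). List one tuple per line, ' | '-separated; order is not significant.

Stepwise |·|:
  R → 3
  S → 5
  (R ⋈[h=f] S) → 2
  ρ[g/h]((R ⋈[h=f] S)) → 2

== RESULT ==
u | g | f | z
p | 1 | 1 | q
p | 1 | 1 | t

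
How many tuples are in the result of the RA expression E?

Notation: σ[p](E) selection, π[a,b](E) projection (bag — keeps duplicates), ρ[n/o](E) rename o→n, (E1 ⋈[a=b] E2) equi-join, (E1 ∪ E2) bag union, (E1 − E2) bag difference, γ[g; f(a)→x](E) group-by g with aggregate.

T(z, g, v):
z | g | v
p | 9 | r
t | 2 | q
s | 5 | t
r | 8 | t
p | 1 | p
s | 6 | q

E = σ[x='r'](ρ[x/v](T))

Stepwise |·|:
  T → 6
  ρ[x/v](T) → 6
  σ[x='r'](ρ[x/v](T)) → 1

|E| = 1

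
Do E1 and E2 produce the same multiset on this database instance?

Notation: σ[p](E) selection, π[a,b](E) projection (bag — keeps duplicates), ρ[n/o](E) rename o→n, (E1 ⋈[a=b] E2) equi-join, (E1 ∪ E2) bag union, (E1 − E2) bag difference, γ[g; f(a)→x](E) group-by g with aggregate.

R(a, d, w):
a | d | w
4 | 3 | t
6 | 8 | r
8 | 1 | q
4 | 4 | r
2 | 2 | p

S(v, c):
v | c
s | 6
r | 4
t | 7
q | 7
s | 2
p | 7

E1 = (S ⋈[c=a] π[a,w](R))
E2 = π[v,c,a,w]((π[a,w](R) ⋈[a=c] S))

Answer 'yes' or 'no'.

E1 subexpression sizes:
  S → 6
  R → 5
  π[a,w](R) → 5
  (S ⋈[c=a] π[a,w](R)) → 4
E2 subexpression sizes:
  R → 5
  π[a,w](R) → 5
  S → 6
  (π[a,w](R) ⋈[a=c] S) → 4
  π[v,c,a,w]((π[a,w](R) ⋈[a=c] S)) → 4

E1 and E2 produce the same multiset:
v | c | a | w
r | 4 | 4 | r
r | 4 | 4 | t
s | 2 | 2 | p
s | 6 | 6 | r

yes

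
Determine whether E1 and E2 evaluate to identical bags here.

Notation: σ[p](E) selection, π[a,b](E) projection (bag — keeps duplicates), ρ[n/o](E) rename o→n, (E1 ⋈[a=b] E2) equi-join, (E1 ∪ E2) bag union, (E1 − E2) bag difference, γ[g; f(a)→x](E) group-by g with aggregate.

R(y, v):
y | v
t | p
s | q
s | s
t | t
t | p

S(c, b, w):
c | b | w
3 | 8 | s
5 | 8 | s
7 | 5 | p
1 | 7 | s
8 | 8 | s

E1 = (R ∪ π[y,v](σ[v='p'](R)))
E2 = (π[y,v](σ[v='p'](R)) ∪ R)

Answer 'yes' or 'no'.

E1 per-node cardinality:
  R → 5
  R → 5
  σ[v='p'](R) → 2
  π[y,v](σ[v='p'](R)) → 2
  (R ∪ π[y,v](σ[v='p'](R))) → 7
E2 per-node cardinality:
  R → 5
  σ[v='p'](R) → 2
  π[y,v](σ[v='p'](R)) → 2
  R → 5
  (π[y,v](σ[v='p'](R)) ∪ R) → 7

E1 and E2 produce the same multiset:
y | v
s | q
s | s
t | p
t | p
t | p
t | p
t | t

yes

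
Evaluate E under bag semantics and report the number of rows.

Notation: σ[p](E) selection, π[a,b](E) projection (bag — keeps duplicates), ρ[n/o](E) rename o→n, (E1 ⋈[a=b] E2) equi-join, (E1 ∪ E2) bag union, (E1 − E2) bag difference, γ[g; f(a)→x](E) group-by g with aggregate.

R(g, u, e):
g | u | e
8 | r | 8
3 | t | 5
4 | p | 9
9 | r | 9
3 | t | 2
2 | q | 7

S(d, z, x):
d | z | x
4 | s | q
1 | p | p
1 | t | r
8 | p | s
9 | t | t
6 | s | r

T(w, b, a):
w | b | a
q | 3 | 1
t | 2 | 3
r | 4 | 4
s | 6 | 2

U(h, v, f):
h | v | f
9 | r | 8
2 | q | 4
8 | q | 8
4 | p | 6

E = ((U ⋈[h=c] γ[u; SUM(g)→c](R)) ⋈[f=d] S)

Row counts bottom-up:
  U → 4
  R → 6
  γ[u; SUM(g)→c](R) → 4
  (U ⋈[h=c] γ[u; SUM(g)→c](R)) → 2
  S → 6
  ((U ⋈[h=c] γ[u; SUM(g)→c](R)) ⋈[f=d] S) → 2

|E| = 2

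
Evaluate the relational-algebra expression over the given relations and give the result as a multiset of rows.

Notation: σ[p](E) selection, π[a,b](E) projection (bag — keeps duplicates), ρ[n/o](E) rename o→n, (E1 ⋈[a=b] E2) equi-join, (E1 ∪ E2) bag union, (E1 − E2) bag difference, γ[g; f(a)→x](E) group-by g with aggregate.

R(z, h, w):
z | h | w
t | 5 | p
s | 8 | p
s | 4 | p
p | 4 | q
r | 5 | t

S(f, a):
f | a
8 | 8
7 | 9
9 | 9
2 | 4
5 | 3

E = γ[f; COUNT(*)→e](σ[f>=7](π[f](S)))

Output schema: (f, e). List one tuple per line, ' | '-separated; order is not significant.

Row counts bottom-up:
  S → 5
  π[f](S) → 5
  σ[f>=7](π[f](S)) → 3
  γ[f; COUNT(*)→e](σ[f>=7](π[f](S))) → 3

== RESULT ==
f | e
7 | 1
8 | 1
9 | 1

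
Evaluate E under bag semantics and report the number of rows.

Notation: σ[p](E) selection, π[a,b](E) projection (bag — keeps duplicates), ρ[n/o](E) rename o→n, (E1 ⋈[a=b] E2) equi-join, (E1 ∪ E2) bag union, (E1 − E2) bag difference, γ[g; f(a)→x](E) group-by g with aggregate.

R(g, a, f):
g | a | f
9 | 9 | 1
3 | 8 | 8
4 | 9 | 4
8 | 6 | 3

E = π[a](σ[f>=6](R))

Row counts bottom-up:
  R → 4
  σ[f>=6](R) → 1
  π[a](σ[f>=6](R)) → 1

|E| = 1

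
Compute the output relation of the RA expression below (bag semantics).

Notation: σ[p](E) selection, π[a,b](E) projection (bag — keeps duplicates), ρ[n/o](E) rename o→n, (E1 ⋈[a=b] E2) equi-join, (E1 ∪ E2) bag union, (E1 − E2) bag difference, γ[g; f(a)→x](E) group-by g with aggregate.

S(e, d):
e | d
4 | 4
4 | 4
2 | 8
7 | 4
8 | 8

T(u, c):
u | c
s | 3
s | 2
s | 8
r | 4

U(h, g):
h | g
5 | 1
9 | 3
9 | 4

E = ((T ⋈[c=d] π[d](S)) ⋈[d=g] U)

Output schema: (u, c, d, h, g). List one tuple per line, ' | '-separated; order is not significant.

Stepwise |·|:
  T → 4
  S → 5
  π[d](S) → 5
  (T ⋈[c=d] π[d](S)) → 5
  U → 3
  ((T ⋈[c=d] π[d](S)) ⋈[d=g] U) → 3

== RESULT ==
u | c | d | h | g
r | 4 | 4 | 9 | 4
r | 4 | 4 | 9 | 4
r | 4 | 4 | 9 | 4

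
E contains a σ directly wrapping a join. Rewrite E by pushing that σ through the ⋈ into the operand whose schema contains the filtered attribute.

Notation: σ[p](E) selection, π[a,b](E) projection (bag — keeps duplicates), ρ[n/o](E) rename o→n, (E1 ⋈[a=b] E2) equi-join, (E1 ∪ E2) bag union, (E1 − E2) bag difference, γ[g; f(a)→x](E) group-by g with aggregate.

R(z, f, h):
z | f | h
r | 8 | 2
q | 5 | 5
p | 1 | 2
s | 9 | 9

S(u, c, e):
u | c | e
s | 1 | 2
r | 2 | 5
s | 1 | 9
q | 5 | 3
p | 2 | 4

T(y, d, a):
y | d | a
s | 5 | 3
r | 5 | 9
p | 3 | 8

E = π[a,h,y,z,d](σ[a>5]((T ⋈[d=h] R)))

σ filters on a, owned by the left side.
E' = π[a,h,y,z,d]((σ[a>5](T) ⋈[d=h] R))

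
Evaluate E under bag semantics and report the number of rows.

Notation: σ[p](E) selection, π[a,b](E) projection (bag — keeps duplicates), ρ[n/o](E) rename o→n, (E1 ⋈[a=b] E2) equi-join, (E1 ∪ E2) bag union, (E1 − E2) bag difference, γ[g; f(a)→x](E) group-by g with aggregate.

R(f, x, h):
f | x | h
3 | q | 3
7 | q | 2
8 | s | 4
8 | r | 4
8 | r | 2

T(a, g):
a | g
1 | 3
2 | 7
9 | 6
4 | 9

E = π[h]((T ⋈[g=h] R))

Subexpression sizes:
  T → 4
  R → 5
  (T ⋈[g=h] R) → 1
  π[h]((T ⋈[g=h] R)) → 1

|E| = 1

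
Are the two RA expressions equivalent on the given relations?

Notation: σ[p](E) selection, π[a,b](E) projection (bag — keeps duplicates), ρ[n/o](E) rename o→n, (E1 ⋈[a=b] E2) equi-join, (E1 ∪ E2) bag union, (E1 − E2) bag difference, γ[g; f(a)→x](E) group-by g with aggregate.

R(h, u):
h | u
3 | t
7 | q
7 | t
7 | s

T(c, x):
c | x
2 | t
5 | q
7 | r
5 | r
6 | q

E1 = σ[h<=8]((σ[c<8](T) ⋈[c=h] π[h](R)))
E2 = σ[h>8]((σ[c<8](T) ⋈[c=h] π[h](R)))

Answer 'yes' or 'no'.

E1 subexpression sizes:
  T → 5
  σ[c<8](T) → 5
  R → 4
  π[h](R) → 4
  (σ[c<8](T) ⋈[c=h] π[h](R)) → 3
  σ[h<=8]((σ[c<8](T) ⋈[c=h] π[h](R))) → 3
E2 subexpression sizes:
  T → 5
  σ[c<8](T) → 5
  R → 4
  π[h](R) → 4
  (σ[c<8](T) ⋈[c=h] π[h](R)) → 3
  σ[h>8]((σ[c<8](T) ⋈[c=h] π[h](R))) → 0

E1 result:
c | x | h
7 | r | 7
7 | r | 7
7 | r | 7
E2 result:
c | x | h
(0 rows)
Witness: (7, 'r', 7) appears 3× in E1 but 0× in E2.

no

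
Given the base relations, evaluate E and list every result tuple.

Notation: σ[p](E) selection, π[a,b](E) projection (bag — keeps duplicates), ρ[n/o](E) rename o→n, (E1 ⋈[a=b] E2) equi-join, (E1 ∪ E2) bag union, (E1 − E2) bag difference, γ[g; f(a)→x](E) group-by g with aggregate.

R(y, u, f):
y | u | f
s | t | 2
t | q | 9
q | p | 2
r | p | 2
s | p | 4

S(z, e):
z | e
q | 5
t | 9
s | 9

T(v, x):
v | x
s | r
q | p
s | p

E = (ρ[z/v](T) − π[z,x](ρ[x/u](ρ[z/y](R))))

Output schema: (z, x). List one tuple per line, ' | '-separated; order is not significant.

Subexpression sizes:
  T → 3
  ρ[z/v](T) → 3
  R → 5
  ρ[z/y](R) → 5
  ρ[x/u](ρ[z/y](R)) → 5
  π[z,x](ρ[x/u](ρ[z/y](R))) → 5
  (ρ[z/v](T) − π[z,x](ρ[x/u](ρ[z/y](R)))) → 1

== RESULT ==
z | x
s | r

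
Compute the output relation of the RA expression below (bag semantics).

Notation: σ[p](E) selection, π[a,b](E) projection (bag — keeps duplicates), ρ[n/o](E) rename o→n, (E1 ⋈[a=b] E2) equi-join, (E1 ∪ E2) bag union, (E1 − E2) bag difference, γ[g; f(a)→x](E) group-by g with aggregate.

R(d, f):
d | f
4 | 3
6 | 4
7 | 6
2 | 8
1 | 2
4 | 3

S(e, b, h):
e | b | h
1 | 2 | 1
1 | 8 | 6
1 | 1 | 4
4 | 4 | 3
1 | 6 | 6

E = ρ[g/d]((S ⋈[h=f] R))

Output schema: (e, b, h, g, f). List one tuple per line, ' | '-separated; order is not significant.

Per-node cardinality:
  S → 5
  R → 6
  (S ⋈[h=f] R) → 5
  ρ[g/d]((S ⋈[h=f] R)) → 5

== RESULT ==
e | b | h | g | f
1 | 1 | 4 | 6 | 4
1 | 6 | 6 | 7 | 6
1 | 8 | 6 | 7 | 6
4 | 4 | 3 | 4 | 3
4 | 4 | 3 | 4 | 3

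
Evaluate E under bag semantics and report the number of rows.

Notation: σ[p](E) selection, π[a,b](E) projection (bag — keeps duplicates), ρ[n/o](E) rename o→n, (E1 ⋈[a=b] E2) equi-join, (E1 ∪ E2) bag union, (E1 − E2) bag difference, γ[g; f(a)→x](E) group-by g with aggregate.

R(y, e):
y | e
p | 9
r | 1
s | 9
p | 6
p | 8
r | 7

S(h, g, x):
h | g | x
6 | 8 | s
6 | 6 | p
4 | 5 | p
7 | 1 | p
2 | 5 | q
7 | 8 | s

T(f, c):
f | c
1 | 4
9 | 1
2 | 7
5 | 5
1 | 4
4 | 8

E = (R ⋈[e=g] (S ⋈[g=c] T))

Subexpression sizes:
  R → 6
  S → 6
  T → 6
  (S ⋈[g=c] T) → 5
  (R ⋈[e=g] (S ⋈[g=c] T)) → 3

|E| = 3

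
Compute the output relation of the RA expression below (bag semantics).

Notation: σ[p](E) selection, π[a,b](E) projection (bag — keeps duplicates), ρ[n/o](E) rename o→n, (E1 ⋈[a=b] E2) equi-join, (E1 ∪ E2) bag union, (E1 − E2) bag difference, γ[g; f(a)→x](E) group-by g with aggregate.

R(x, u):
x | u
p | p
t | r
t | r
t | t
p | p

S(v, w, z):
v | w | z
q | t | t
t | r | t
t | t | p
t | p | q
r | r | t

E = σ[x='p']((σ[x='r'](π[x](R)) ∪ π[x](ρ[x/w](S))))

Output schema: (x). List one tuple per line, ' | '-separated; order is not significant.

Per-node cardinality:
  R → 5
  π[x](R) → 5
  σ[x='r'](π[x](R)) → 0
  S → 5
  ρ[x/w](S) → 5
  π[x](ρ[x/w](S)) → 5
  (σ[x='r'](π[x](R)) ∪ π[x](ρ[x/w](S))) → 5
  σ[x='p']((σ[x='r'](π[x](R)) ∪ π[x](ρ[x/w](S)))) → 1

== RESULT ==
x
p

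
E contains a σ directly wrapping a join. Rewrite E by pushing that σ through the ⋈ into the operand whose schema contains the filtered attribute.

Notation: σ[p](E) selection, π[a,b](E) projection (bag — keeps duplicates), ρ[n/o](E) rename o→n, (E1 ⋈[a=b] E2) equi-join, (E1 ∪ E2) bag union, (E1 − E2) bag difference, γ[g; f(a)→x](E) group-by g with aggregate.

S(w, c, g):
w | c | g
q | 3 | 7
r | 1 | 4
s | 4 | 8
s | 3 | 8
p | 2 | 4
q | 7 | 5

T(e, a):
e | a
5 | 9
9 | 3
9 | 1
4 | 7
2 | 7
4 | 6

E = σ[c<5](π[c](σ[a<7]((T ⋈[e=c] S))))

σ filters on a, owned by the left side.
E' = σ[c<5](π[c]((σ[a<7](T) ⋈[e=c] S)))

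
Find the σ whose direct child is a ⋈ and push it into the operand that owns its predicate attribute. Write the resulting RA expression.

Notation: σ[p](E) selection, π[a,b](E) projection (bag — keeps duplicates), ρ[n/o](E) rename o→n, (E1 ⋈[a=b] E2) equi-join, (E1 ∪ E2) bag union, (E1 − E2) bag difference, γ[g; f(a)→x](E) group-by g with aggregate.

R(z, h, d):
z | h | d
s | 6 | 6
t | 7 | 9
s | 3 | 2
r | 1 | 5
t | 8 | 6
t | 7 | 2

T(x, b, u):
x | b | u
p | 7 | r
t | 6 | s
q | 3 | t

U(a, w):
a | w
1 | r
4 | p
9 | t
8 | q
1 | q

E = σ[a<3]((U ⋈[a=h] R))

σ filters on a, owned by the left side.
E' = (σ[a<3](U) ⋈[a=h] R)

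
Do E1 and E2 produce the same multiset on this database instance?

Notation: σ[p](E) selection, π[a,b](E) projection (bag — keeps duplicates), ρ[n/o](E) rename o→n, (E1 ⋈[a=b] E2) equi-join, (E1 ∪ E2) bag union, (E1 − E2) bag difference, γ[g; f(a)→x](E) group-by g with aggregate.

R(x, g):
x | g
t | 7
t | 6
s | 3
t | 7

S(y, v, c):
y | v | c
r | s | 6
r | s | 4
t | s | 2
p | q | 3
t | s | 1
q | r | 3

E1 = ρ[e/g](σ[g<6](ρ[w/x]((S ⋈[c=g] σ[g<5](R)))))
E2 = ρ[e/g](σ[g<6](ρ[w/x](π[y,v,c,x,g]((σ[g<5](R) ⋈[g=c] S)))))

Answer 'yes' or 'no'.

E1 subexpression sizes:
  S → 6
  R → 4
  σ[g<5](R) → 1
  (S ⋈[c=g] σ[g<5](R)) → 2
  ρ[w/x]((S ⋈[c=g] σ[g<5](R))) → 2
  σ[g<6](ρ[w/x]((S ⋈[c=g] σ[g<5](R)))) → 2
  ρ[e/g](σ[g<6](ρ[w/x]((S ⋈[c=g] σ[g<5](R))))) → 2
E2 subexpression sizes:
  R → 4
  σ[g<5](R) → 1
  S → 6
  (σ[g<5](R) ⋈[g=c] S) → 2
  π[y,v,c,x,g]((σ[g<5](R) ⋈[g=c] S)) → 2
  ρ[w/x](π[y,v,c,x,g]((σ[g<5](R) ⋈[g=c] S))) → 2
  σ[g<6](ρ[w/x](π[y,v,c,x,g]((σ[g<5](R) ⋈[g=c] S)))) → 2
  ρ[e/g](σ[g<6](ρ[w/x](π[y,v,c,x,g]((σ[g<5](R) ⋈[g=c] S))))) → 2

E1 and E2 produce the same multiset:
y | v | c | w | e
p | q | 3 | s | 3
q | r | 3 | s | 3

yes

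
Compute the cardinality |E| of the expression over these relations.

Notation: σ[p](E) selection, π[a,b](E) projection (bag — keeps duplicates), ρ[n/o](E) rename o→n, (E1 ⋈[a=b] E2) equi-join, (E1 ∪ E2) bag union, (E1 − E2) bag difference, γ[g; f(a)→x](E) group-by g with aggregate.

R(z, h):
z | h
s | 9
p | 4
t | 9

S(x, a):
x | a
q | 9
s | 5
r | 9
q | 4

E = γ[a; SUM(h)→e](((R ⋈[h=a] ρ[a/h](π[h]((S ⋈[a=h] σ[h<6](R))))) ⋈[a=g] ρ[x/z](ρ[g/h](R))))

Subexpression sizes:
  R → 3
  S → 4
  R → 3
  σ[h<6](R) → 1
  (S ⋈[a=h] σ[h<6](R)) → 1
  π[h]((S ⋈[a=h] σ[h<6](R))) → 1
  ρ[a/h](π[h]((S ⋈[a=h] σ[h<6](R)))) → 1
  (R ⋈[h=a] ρ[a/h](π[h]((S ⋈[a=h] σ[h<6](R))))) → 1
  R → 3
  ρ[g/h](R) → 3
  ρ[x/z](ρ[g/h](R)) → 3
  ((R ⋈[h=a] ρ[a/h](π[h]((S ⋈[a=h] σ[h<6](R))))) ⋈[a=g] ρ[x/z](ρ[g/h](R))) → 1
  γ[a; SUM(h)→e](((R ⋈[h=a] ρ[a/h](π[h]((S ⋈[a=h] σ[h<6](R))))) ⋈[a=g] ρ[x/z](ρ[g/h](R)))) → 1

|E| = 1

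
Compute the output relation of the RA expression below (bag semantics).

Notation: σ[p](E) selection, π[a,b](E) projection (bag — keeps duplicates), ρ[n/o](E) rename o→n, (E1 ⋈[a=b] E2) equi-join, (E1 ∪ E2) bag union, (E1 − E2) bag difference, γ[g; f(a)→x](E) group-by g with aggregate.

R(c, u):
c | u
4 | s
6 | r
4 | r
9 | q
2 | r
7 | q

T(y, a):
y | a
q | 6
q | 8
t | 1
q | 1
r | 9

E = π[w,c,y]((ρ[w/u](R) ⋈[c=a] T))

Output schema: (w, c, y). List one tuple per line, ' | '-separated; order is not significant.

Per-node cardinality:
  R → 6
  ρ[w/u](R) → 6
  T → 5
  (ρ[w/u](R) ⋈[c=a] T) → 2
  π[w,c,y]((ρ[w/u](R) ⋈[c=a] T)) → 2

== RESULT ==
w | c | y
q | 9 | r
r | 6 | q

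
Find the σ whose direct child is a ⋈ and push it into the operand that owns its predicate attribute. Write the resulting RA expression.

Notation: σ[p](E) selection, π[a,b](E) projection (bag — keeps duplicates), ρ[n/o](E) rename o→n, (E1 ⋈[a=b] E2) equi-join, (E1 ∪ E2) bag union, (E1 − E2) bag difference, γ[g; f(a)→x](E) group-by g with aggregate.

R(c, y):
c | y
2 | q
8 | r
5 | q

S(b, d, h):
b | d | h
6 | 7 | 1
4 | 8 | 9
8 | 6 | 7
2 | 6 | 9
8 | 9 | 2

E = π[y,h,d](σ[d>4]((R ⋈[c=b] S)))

σ filters on d, owned by the right side.
E' = π[y,h,d]((R ⋈[c=b] σ[d>4](S)))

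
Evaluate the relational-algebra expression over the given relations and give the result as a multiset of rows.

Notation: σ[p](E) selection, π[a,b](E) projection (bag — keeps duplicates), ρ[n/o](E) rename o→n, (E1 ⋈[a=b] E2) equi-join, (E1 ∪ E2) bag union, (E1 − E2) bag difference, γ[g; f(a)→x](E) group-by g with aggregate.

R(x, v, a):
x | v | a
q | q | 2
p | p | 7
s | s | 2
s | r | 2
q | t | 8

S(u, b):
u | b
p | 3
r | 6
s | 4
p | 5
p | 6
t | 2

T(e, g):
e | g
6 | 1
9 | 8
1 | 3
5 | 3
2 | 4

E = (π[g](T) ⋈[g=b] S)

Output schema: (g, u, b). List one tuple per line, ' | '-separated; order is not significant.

Per-node cardinality:
  T → 5
  π[g](T) → 5
  S → 6
  (π[g](T) ⋈[g=b] S) → 3

== RESULT ==
g | u | b
3 | p | 3
3 | p | 3
4 | s | 4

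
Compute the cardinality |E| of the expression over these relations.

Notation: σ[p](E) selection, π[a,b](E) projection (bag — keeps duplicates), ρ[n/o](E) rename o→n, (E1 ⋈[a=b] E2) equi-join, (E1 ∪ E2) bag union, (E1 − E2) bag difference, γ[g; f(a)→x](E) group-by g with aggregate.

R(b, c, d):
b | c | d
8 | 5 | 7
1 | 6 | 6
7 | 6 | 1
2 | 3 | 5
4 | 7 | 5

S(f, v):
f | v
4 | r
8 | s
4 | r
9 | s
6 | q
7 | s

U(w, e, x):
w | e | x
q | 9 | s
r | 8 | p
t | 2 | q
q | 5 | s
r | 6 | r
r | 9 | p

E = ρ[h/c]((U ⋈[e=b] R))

Subexpression sizes:
  U → 6
  R → 5
  (U ⋈[e=b] R) → 2
  ρ[h/c]((U ⋈[e=b] R)) → 2

|E| = 2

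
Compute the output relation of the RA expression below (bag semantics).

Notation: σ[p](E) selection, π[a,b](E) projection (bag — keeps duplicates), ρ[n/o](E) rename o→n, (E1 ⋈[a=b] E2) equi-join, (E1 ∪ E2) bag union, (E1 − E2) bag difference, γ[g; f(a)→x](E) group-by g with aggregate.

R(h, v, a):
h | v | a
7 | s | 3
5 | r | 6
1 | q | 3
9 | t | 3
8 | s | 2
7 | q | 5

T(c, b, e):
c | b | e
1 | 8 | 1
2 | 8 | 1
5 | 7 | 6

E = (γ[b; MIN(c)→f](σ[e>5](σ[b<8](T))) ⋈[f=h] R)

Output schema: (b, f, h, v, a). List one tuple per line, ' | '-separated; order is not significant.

Subexpression sizes:
  T → 3
  σ[b<8](T) → 1
  σ[e>5](σ[b<8](T)) → 1
  γ[b; MIN(c)→f](σ[e>5](σ[b<8](T))) → 1
  R → 6
  (γ[b; MIN(c)→f](σ[e>5](σ[b<8](T))) ⋈[f=h] R) → 1

== RESULT ==
b | f | h | v | a
7 | 5 | 5 | r | 6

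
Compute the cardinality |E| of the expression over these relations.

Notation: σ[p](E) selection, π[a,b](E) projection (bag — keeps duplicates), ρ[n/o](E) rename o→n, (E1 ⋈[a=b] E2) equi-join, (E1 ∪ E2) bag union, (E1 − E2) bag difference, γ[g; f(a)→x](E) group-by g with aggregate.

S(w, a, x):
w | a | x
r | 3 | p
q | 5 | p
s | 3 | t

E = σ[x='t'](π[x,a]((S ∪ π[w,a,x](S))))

Subexpression sizes:
  S → 3
  S → 3
  π[w,a,x](S) → 3
  (S ∪ π[w,a,x](S)) → 6
  π[x,a]((S ∪ π[w,a,x](S))) → 6
  σ[x='t'](π[x,a]((S ∪ π[w,a,x](S)))) → 2

|E| = 2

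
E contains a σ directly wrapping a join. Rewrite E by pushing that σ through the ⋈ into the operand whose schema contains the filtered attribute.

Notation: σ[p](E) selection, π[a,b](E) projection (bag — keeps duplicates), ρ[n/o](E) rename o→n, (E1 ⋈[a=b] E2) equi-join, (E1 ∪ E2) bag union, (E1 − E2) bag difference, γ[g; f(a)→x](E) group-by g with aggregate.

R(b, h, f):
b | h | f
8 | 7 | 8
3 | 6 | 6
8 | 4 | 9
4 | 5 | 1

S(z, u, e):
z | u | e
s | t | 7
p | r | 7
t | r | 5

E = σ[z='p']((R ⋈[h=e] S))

σ filters on z, owned by the right side.
E' = (R ⋈[h=e] σ[z='p'](S))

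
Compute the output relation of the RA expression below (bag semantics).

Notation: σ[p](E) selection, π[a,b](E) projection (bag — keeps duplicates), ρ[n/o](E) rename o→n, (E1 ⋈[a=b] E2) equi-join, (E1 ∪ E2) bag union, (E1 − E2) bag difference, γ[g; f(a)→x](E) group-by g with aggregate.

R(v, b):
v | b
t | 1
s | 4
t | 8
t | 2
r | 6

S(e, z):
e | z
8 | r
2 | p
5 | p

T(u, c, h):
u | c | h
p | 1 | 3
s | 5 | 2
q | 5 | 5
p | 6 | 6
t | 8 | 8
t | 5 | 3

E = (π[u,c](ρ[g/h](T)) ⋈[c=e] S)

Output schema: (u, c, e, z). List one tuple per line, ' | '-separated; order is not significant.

Row counts bottom-up:
  T → 6
  ρ[g/h](T) → 6
  π[u,c](ρ[g/h](T)) → 6
  S → 3
  (π[u,c](ρ[g/h](T)) ⋈[c=e] S) → 4

== RESULT ==
u | c | e | z
q | 5 | 5 | p
s | 5 | 5 | p
t | 5 | 5 | p
t | 8 | 8 | r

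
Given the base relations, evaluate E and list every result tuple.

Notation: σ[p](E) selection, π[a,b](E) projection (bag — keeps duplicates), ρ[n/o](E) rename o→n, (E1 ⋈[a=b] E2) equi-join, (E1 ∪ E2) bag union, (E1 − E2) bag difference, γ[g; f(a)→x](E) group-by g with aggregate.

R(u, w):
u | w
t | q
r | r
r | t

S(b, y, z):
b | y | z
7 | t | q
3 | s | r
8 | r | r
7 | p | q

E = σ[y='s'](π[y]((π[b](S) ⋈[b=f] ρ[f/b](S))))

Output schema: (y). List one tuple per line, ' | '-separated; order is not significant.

Stepwise |·|:
  S → 4
  π[b](S) → 4
  S → 4
  ρ[f/b](S) → 4
  (π[b](S) ⋈[b=f] ρ[f/b](S)) → 6
  π[y]((π[b](S) ⋈[b=f] ρ[f/b](S))) → 6
  σ[y='s'](π[y]((π[b](S) ⋈[b=f] ρ[f/b](S)))) → 1

== RESULT ==
y
s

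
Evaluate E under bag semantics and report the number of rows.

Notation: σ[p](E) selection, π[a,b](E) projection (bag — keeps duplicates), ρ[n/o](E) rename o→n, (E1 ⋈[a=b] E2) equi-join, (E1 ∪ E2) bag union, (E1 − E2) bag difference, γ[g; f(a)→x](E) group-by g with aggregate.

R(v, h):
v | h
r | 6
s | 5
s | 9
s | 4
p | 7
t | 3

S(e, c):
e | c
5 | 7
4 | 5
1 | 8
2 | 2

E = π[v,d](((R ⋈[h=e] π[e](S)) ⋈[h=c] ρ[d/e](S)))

Per-node cardinality:
  R → 6
  S → 4
  π[e](S) → 4
  (R ⋈[h=e] π[e](S)) → 2
  S → 4
  ρ[d/e](S) → 4
  ((R ⋈[h=e] π[e](S)) ⋈[h=c] ρ[d/e](S)) → 1
  π[v,d](((R ⋈[h=e] π[e](S)) ⋈[h=c] ρ[d/e](S))) → 1

|E| = 1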